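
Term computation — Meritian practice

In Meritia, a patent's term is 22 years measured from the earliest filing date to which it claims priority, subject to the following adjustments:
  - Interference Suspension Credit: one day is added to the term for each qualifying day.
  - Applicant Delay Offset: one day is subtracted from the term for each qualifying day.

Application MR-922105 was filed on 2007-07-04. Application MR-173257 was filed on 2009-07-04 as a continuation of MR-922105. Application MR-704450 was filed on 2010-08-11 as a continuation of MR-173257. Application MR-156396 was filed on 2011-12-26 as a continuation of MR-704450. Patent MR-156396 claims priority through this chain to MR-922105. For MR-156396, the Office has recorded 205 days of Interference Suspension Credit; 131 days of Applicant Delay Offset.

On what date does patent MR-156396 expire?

2029-09-16

Earliest priority filing: 4 July 2007.
Base term: 4 July 2007 + 22 years → 4 July 2029.
Interference Suspension Credit: +205 days → 25 January 2030.
Applicant Delay Offset: −131 days → 16 September 2029.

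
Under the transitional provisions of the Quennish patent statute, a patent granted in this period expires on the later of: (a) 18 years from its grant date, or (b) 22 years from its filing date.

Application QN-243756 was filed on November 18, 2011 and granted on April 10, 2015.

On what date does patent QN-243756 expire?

November 18, 2033

(a) grant + 18 years → 10 April 2033.
(b) filing + 22 years → 18 November 2033.
Later of the two: 18 November 2033.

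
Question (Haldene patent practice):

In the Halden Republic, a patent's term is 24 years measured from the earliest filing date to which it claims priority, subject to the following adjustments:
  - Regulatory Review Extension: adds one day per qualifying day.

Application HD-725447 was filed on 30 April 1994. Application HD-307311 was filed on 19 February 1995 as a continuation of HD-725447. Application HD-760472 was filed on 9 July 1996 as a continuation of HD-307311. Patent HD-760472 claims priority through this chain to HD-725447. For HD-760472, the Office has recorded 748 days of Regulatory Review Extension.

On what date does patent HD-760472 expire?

May 17, 2020

Earliest priority filing: 30 April 1994.
Base term: 30 April 1994 + 24 years → 30 April 2018.
Regulatory Review Extension: +748 days → 17 May 2020.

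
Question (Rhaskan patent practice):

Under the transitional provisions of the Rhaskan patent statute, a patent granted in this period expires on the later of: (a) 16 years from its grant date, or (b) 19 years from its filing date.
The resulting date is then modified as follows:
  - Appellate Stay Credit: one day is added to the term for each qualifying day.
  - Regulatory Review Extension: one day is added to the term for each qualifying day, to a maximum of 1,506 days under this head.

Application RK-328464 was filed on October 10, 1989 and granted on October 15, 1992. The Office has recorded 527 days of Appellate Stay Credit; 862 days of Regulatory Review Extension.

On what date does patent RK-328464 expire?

August 4, 2012

(a) grant + 16 years → 15 October 2008.
(b) filing + 19 years → 10 October 2008.
Later of the two: 15 October 2008.
Appellate Stay Credit: +527 days → 26 March 2010.
Regulatory Review Extension: 862 days (within the 1506-day cap) → +862 days → 4 August 2012.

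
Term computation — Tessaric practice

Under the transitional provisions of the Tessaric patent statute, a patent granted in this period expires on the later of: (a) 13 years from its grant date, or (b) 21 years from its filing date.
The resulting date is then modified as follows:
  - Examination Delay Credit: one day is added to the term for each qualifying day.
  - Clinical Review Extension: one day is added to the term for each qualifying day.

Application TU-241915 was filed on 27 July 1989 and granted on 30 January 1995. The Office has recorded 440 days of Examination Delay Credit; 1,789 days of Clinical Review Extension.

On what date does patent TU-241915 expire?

September 2, 2016

(a) grant + 13 years → 30 January 2008.
(b) filing + 21 years → 27 July 2010.
Later of the two: 27 July 2010.
Examination Delay Credit: +440 days → 10 October 2011.
Clinical Review Extension: +1789 days → 2 September 2016.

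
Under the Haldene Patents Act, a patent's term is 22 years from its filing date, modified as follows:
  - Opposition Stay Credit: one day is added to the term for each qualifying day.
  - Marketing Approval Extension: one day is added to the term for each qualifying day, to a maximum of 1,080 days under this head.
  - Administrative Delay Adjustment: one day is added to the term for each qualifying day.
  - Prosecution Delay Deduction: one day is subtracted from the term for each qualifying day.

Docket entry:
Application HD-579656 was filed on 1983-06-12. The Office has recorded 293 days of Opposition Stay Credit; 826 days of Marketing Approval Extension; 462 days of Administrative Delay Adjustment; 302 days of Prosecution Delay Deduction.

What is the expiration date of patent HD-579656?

December 12, 2008

Base term: filing date + 22 years → 12 June 2005.
Opposition Stay Credit: +293 days → 1 April 2006.
Marketing Approval Extension: 826 days (within the 1080-day cap) → +826 days → 5 July 2008.
Administrative Delay Adjustment: +462 days → 10 October 2009.
Prosecution Delay Deduction: −302 days → 12 December 2008.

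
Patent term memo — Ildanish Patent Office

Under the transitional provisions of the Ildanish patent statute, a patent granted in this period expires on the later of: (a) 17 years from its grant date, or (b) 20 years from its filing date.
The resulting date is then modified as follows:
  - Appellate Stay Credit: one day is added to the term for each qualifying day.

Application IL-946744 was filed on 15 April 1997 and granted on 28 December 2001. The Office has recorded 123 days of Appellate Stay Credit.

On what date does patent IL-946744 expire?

2019-04-30

(a) grant + 17 years → 28 December 2018.
(b) filing + 20 years → 15 April 2017.
Later of the two: 28 December 2018.
Appellate Stay Credit: +123 days → 30 April 2019.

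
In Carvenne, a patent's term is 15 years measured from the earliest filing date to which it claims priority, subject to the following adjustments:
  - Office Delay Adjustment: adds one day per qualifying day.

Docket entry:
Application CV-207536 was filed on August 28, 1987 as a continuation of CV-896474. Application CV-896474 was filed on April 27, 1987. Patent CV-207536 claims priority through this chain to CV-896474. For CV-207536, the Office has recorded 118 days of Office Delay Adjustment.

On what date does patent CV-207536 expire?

August 23, 2002

Earliest priority filing: 27 April 1987.
Base term: 27 April 1987 + 15 years → 27 April 2002.
Office Delay Adjustment: +118 days → 23 August 2002.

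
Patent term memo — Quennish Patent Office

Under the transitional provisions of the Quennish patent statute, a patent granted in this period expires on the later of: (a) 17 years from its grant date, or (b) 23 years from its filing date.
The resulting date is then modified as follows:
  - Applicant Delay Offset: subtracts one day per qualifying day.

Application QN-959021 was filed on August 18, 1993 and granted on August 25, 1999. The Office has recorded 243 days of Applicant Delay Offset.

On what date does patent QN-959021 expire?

(a) grant + 17 years → 25 August 2016.
(b) filing + 23 years → 18 August 2016.
Later of the two: 25 August 2016.
Applicant Delay Offset: −243 days → 26 December 2015.

December 26, 2015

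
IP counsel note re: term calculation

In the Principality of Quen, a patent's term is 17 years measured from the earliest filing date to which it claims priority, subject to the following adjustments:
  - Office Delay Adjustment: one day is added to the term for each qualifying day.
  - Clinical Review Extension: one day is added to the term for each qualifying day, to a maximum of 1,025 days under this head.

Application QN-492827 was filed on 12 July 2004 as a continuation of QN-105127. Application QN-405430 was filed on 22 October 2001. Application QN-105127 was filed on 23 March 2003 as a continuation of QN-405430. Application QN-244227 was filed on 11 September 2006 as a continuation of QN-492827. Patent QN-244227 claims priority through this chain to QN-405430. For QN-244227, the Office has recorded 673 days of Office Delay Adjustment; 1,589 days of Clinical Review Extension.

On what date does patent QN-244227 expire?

Earliest priority filing: 22 October 2001.
Base term: 22 October 2001 + 17 years → 22 October 2018.
Office Delay Adjustment: +673 days → 25 August 2020.
Clinical Review Extension: 1589 days claimed exceeds the 1025-day cap, so +1025 days → 16 June 2023.

2023-06-16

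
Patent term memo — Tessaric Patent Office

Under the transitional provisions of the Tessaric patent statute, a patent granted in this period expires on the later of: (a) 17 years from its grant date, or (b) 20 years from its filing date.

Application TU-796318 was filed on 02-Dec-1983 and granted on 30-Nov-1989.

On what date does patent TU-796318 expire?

November 30, 2006

(a) grant + 17 years → 30 November 2006.
(b) filing + 20 years → 2 December 2003.
Later of the two: 30 November 2006.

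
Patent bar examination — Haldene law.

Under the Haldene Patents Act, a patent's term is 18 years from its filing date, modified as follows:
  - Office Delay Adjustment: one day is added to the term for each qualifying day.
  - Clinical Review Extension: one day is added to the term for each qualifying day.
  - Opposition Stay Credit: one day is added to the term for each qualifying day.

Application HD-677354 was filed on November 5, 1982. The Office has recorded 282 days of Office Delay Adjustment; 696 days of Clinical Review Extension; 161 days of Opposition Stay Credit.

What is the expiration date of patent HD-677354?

Base term: filing date + 18 years → 5 November 2000.
Office Delay Adjustment: +282 days → 14 August 2001.
Clinical Review Extension: +696 days → 11 July 2003.
Opposition Stay Credit: +161 days → 19 December 2003.

December 19, 2003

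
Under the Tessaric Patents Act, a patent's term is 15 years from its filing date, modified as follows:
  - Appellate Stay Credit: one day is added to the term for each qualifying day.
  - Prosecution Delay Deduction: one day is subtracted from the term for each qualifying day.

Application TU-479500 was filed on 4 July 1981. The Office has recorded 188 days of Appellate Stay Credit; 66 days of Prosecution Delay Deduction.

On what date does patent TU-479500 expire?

1996-11-03

Base term: filing date + 15 years → 4 July 1996.
Appellate Stay Credit: +188 days → 8 January 1997.
Prosecution Delay Deduction: −66 days → 3 November 1996.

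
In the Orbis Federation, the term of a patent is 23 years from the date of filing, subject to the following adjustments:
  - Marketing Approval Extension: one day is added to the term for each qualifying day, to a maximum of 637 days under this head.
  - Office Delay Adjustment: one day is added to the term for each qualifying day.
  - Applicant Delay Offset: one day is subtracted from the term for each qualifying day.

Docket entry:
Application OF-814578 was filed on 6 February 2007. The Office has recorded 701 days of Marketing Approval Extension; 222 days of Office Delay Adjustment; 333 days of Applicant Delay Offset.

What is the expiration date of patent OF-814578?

Base term: filing date + 23 years → 6 February 2030.
Marketing Approval Extension: 701 days claimed exceeds the 637-day cap, so +637 days → 5 November 2031.
Office Delay Adjustment: +222 days → 14 June 2032.
Applicant Delay Offset: −333 days → 17 July 2031.

July 17, 2031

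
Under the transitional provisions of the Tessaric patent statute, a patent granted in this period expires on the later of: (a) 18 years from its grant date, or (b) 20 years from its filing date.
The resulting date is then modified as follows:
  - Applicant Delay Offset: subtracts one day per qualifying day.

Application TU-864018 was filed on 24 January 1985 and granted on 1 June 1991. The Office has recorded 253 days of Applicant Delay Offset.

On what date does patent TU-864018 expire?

(a) grant + 18 years → 1 June 2009.
(b) filing + 20 years → 24 January 2005.
Later of the two: 1 June 2009.
Applicant Delay Offset: −253 days → 21 September 2008.

2008-09-21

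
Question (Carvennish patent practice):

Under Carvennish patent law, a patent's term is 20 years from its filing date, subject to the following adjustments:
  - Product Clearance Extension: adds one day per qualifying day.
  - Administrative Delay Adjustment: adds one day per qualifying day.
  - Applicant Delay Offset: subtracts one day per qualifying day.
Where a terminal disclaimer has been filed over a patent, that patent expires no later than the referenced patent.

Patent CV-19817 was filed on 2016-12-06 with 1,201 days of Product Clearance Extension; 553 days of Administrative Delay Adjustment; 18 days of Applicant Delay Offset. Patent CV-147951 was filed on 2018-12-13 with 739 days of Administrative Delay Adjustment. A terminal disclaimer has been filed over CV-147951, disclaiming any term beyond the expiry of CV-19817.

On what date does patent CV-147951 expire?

2040-12-21

Natural term of CV-147951:
  Base: filing + 20 years → 13 December 2038.
  Administrative Delay Adjustment: +739 days → 21 December 2040.
Expiry of referenced patent CV-19817:
  Base: filing + 20 years → 6 December 2036.
  Product Clearance Extension: +1201 days → 21 March 2040.
  Administrative Delay Adjustment: +553 days → 25 September 2041.
  Applicant Delay Offset: −18 days → 7 September 2041.
Terminal disclaimer: CV-147951 expires on the earlier of 21 December 2040 and 7 September 2041.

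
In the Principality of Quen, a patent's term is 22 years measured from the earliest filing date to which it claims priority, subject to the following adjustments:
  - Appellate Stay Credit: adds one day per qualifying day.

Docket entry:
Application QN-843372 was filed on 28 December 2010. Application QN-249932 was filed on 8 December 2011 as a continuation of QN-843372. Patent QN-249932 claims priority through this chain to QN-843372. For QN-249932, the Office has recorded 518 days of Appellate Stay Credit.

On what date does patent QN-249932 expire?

Earliest priority filing: 28 December 2010.
Base term: 28 December 2010 + 22 years → 28 December 2032.
Appellate Stay Credit: +518 days → 30 May 2034.

2034-05-30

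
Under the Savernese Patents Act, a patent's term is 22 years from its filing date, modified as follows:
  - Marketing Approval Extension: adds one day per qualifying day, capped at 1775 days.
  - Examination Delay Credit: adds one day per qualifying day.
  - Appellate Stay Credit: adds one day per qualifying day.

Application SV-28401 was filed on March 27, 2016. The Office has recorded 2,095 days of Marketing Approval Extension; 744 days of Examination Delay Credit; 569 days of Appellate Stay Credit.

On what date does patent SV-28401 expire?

Base term: filing date + 22 years → 27 March 2038.
Marketing Approval Extension: 2095 days claimed exceeds the 1775-day cap, so +1775 days → 4 February 2043.
Examination Delay Credit: +744 days → 17 February 2045.
Appellate Stay Credit: +569 days → 9 September 2046.

September 9, 2046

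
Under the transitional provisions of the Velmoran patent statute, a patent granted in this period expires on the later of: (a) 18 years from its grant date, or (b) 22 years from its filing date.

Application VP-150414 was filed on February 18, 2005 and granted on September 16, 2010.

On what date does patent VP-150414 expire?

2028-09-16

(a) grant + 18 years → 16 September 2028.
(b) filing + 22 years → 18 February 2027.
Later of the two: 16 September 2028.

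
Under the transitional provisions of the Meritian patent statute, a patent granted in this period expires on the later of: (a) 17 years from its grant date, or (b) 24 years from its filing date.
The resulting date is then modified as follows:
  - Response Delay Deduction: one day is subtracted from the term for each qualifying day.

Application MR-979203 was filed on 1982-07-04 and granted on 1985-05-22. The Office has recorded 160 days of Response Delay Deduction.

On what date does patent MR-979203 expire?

2006-01-25

(a) grant + 17 years → 22 May 2002.
(b) filing + 24 years → 4 July 2006.
Later of the two: 4 July 2006.
Response Delay Deduction: −160 days → 25 January 2006.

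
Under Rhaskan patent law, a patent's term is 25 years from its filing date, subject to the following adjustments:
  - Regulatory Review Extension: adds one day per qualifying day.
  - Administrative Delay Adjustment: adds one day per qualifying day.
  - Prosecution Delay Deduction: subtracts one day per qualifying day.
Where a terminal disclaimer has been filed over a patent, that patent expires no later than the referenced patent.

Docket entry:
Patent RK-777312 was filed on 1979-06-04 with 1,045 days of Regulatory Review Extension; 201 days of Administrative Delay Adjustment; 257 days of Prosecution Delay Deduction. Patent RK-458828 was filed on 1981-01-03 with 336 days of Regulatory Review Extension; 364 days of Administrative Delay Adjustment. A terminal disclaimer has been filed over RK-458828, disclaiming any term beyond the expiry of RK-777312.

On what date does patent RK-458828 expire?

February 18, 2007

Natural term of RK-458828:
  Base: filing + 25 years → 3 January 2006.
  Regulatory Review Extension: +336 days → 5 December 2006.
  Administrative Delay Adjustment: +364 days → 4 December 2007.
Expiry of referenced patent RK-777312:
  Base: filing + 25 years → 4 June 2004.
  Regulatory Review Extension: +1045 days → 15 April 2007.
  Administrative Delay Adjustment: +201 days → 2 November 2007.
  Prosecution Delay Deduction: −257 days → 18 February 2007.
Terminal disclaimer: RK-458828 expires on the earlier of 4 December 2007 and 18 February 2007.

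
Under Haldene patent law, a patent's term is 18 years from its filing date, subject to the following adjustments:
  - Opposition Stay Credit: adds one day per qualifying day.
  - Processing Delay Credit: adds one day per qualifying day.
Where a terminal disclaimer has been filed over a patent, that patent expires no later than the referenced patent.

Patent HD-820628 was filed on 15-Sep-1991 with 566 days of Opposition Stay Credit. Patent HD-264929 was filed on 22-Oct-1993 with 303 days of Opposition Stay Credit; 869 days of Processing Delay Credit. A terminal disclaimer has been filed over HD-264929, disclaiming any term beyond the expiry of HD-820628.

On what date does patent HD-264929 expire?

2011-04-04

Natural term of HD-264929:
  Base: filing + 18 years → 22 October 2011.
  Opposition Stay Credit: +303 days → 20 August 2012.
  Processing Delay Credit: +869 days → 6 January 2015.
Expiry of referenced patent HD-820628:
  Base: filing + 18 years → 15 September 2009.
  Opposition Stay Credit: +566 days → 4 April 2011.
Terminal disclaimer: HD-264929 expires on the earlier of 6 January 2015 and 4 April 2011.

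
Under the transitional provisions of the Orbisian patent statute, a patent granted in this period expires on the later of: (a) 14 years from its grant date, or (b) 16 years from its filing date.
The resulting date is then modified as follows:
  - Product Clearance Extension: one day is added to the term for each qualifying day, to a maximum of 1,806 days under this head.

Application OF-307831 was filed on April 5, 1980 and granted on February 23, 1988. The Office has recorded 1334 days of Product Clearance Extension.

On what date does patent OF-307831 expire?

(a) grant + 14 years → 23 February 2002.
(b) filing + 16 years → 5 April 1996.
Later of the two: 23 February 2002.
Product Clearance Extension: 1334 days (within the 1806-day cap) → +1334 days → 19 October 2005.

2005-10-19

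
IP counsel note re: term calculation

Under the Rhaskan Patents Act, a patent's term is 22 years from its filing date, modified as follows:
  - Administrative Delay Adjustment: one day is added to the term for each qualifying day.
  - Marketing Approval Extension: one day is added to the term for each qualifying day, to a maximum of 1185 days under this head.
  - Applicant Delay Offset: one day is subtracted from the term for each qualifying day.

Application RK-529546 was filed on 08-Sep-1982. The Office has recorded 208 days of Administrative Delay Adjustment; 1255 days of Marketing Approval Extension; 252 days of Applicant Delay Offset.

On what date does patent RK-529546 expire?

Base term: filing date + 22 years → 8 September 2004.
Administrative Delay Adjustment: +208 days → 4 April 2005.
Marketing Approval Extension: 1255 days claimed exceeds the 1185-day cap, so +1185 days → 2 July 2008.
Applicant Delay Offset: −252 days → 24 October 2007.

2007-10-24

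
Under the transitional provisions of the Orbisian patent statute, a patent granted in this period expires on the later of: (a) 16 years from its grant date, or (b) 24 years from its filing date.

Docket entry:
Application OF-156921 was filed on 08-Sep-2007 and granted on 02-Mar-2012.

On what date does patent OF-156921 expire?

September 8, 2031

(a) grant + 16 years → 2 March 2028.
(b) filing + 24 years → 8 September 2031.
Later of the two: 8 September 2031.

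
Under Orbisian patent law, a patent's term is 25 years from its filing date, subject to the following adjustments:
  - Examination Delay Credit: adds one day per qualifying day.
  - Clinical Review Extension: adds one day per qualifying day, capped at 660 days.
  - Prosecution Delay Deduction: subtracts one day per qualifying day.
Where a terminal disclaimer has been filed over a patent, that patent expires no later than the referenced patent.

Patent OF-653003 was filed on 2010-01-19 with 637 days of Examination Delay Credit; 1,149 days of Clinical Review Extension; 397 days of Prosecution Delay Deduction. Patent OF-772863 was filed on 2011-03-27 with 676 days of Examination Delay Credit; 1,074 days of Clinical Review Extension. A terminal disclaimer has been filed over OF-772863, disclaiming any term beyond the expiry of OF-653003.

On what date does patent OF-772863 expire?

July 7, 2037

Natural term of OF-772863:
  Base: filing + 25 years → 27 March 2036.
  Examination Delay Credit: +676 days → 1 February 2038.
  Clinical Review Extension: 1074 days claimed exceeds the 660-day cap, so +660 days → 23 November 2039.
Expiry of referenced patent OF-653003:
  Base: filing + 25 years → 19 January 2035.
  Examination Delay Credit: +637 days → 17 October 2036.
  Clinical Review Extension: 1149 days claimed exceeds the 660-day cap, so +660 days → 8 August 2038.
  Prosecution Delay Deduction: −397 days → 7 July 2037.
Terminal disclaimer: OF-772863 expires on the earlier of 23 November 2039 and 7 July 2037.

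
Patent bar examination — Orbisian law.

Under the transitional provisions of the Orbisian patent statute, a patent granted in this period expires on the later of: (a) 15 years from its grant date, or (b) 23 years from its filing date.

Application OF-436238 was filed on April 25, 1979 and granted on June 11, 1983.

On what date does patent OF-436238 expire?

(a) grant + 15 years → 11 June 1998.
(b) filing + 23 years → 25 April 2002.
Later of the two: 25 April 2002.

2002-04-25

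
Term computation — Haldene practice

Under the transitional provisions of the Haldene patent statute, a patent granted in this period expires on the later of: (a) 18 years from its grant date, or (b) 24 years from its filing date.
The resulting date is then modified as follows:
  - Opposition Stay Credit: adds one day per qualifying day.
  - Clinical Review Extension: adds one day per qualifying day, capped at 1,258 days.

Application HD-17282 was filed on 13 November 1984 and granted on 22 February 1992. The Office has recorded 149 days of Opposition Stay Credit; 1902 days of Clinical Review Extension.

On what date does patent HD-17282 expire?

(a) grant + 18 years → 22 February 2010.
(b) filing + 24 years → 13 November 2008.
Later of the two: 22 February 2010.
Opposition Stay Credit: +149 days → 21 July 2010.
Clinical Review Extension: 1902 days claimed exceeds the 1258-day cap, so +1258 days → 30 December 2013.

December 30, 2013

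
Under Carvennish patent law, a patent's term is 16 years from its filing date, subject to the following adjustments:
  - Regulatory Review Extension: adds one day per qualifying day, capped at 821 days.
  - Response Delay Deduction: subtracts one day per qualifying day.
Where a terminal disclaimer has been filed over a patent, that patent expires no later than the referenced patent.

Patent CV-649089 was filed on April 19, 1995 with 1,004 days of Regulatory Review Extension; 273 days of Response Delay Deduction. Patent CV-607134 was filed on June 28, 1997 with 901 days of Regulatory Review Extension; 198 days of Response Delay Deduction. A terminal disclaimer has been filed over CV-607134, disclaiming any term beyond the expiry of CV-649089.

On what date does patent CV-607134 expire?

Natural term of CV-607134:
  Base: filing + 16 years → 28 June 2013.
  Regulatory Review Extension: 901 days claimed exceeds the 821-day cap, so +821 days → 27 September 2015.
  Response Delay Deduction: −198 days → 13 March 2015.
Expiry of referenced patent CV-649089:
  Base: filing + 16 years → 19 April 2011.
  Regulatory Review Extension: 1004 days claimed exceeds the 821-day cap, so +821 days → 18 July 2013.
  Response Delay Deduction: −273 days → 18 October 2012.
Terminal disclaimer: CV-607134 expires on the earlier of 13 March 2015 and 18 October 2012.

2012-10-18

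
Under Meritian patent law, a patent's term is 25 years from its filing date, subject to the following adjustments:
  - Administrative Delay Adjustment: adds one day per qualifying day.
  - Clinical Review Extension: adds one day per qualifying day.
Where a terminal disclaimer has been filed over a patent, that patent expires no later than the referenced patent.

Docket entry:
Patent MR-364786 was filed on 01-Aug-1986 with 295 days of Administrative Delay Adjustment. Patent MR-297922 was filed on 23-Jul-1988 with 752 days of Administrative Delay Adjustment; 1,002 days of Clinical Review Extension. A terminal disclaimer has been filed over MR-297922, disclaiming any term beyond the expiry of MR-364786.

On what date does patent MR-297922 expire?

May 22, 2012

Natural term of MR-297922:
  Base: filing + 25 years → 23 July 2013.
  Administrative Delay Adjustment: +752 days → 14 August 2015.
  Clinical Review Extension: +1002 days → 12 May 2018.
Expiry of referenced patent MR-364786:
  Base: filing + 25 years → 1 August 2011.
  Administrative Delay Adjustment: +295 days → 22 May 2012.
Terminal disclaimer: MR-297922 expires on the earlier of 12 May 2018 and 22 May 2012.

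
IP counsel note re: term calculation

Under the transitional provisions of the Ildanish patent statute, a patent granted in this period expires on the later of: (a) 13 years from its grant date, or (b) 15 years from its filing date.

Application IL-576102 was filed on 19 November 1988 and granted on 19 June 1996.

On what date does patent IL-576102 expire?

2009-06-19

(a) grant + 13 years → 19 June 2009.
(b) filing + 15 years → 19 November 2003.
Later of the two: 19 June 2009.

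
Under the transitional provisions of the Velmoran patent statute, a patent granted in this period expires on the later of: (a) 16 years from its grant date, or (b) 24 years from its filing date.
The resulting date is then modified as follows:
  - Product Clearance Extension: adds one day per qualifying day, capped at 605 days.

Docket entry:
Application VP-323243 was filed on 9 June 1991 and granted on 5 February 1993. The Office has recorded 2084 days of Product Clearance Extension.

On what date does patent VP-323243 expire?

(a) grant + 16 years → 5 February 2009.
(b) filing + 24 years → 9 June 2015.
Later of the two: 9 June 2015.
Product Clearance Extension: 2084 days claimed exceeds the 605-day cap, so +605 days → 3 February 2017.

February 3, 2017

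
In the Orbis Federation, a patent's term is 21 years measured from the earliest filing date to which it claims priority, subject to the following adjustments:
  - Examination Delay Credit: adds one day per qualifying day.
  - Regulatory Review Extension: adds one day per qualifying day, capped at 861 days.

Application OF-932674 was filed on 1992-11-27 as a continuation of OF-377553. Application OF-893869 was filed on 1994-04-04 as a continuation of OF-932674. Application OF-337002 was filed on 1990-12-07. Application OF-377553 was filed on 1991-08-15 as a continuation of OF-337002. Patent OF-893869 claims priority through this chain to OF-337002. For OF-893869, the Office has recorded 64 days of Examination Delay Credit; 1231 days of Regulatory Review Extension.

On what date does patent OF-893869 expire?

Earliest priority filing: 7 December 1990.
Base term: 7 December 1990 + 21 years → 7 December 2011.
Examination Delay Credit: +64 days → 9 February 2012.
Regulatory Review Extension: 1231 days claimed exceeds the 861-day cap, so +861 days → 19 June 2014.

2014-06-19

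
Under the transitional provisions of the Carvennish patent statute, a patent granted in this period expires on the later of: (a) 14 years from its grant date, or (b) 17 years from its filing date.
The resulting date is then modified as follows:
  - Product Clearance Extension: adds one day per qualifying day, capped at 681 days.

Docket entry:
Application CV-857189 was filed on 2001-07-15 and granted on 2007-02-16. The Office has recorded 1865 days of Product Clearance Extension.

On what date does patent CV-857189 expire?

(a) grant + 14 years → 16 February 2021.
(b) filing + 17 years → 15 July 2018.
Later of the two: 16 February 2021.
Product Clearance Extension: 1865 days claimed exceeds the 681-day cap, so +681 days → 29 December 2022.

2022-12-29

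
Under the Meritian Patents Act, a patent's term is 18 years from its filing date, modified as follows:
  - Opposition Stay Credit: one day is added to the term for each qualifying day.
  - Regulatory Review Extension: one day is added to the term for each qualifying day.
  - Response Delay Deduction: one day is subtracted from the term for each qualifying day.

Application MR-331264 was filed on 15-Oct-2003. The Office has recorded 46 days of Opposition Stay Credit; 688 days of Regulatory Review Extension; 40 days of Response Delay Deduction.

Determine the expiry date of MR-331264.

Base term: filing date + 18 years → 15 October 2021.
Opposition Stay Credit: +46 days → 30 November 2021.
Regulatory Review Extension: +688 days → 19 October 2023.
Response Delay Deduction: −40 days → 9 September 2023.

2023-09-09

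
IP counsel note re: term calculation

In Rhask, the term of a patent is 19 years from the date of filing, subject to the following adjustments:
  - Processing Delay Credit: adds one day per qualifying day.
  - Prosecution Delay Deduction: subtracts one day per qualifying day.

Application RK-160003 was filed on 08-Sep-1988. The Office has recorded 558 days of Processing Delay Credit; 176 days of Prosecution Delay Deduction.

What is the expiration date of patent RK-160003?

September 24, 2008

Base term: filing date + 19 years → 8 September 2007.
Processing Delay Credit: +558 days → 19 March 2009.
Prosecution Delay Deduction: −176 days → 24 September 2008.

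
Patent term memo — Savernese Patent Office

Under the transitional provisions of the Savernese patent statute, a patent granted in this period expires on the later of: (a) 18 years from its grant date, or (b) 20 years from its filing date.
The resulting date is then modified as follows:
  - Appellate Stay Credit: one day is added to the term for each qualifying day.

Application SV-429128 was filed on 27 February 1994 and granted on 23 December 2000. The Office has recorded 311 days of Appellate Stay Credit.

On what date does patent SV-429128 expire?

(a) grant + 18 years → 23 December 2018.
(b) filing + 20 years → 27 February 2014.
Later of the two: 23 December 2018.
Appellate Stay Credit: +311 days → 30 October 2019.

2019-10-30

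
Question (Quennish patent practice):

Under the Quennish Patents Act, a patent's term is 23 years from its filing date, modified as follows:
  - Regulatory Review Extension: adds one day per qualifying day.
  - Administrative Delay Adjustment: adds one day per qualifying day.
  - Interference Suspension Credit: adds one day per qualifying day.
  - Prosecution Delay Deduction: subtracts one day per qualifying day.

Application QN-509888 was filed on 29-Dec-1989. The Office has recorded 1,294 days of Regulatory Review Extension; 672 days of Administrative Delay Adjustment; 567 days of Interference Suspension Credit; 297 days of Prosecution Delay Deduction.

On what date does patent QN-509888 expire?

Base term: filing date + 23 years → 29 December 2012.
Regulatory Review Extension: +1294 days → 15 July 2016.
Administrative Delay Adjustment: +672 days → 18 May 2018.
Interference Suspension Credit: +567 days → 6 December 2019.
Prosecution Delay Deduction: −297 days → 12 February 2019.

2019-02-12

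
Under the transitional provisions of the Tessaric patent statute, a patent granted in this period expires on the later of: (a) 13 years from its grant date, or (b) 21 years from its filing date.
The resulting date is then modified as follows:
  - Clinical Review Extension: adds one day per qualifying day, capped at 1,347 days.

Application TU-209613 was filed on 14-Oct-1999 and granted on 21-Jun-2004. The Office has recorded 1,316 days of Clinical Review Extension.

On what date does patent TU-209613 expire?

2024-05-22

(a) grant + 13 years → 21 June 2017.
(b) filing + 21 years → 14 October 2020.
Later of the two: 14 October 2020.
Clinical Review Extension: 1316 days (within the 1347-day cap) → +1316 days → 22 May 2024.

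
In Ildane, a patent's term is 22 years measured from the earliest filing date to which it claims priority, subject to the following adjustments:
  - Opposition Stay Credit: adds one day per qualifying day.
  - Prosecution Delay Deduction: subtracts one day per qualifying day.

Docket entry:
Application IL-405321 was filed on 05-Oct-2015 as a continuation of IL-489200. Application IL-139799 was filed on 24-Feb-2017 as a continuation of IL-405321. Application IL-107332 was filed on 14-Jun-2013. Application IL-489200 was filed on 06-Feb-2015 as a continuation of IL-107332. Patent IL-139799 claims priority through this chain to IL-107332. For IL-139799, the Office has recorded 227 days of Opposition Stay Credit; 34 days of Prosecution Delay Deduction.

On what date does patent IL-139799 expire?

December 24, 2035

Earliest priority filing: 14 June 2013.
Base term: 14 June 2013 + 22 years → 14 June 2035.
Opposition Stay Credit: +227 days → 27 January 2036.
Prosecution Delay Deduction: −34 days → 24 December 2035.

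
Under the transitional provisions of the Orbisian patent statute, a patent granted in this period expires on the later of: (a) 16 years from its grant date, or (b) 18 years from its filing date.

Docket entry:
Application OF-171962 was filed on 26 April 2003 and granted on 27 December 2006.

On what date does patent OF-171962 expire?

(a) grant + 16 years → 27 December 2022.
(b) filing + 18 years → 26 April 2021.
Later of the two: 27 December 2022.

2022-12-27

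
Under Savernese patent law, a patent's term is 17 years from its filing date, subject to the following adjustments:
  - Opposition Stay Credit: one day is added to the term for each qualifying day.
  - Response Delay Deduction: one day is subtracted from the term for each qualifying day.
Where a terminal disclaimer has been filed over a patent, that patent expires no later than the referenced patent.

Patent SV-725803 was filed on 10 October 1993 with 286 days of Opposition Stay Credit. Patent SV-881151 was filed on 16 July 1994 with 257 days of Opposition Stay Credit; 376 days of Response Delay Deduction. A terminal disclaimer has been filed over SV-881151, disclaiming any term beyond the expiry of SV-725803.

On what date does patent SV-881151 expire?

Natural term of SV-881151:
  Base: filing + 17 years → 16 July 2011.
  Opposition Stay Credit: +257 days → 29 March 2012.
  Response Delay Deduction: −376 days → 19 March 2011.
Expiry of referenced patent SV-725803:
  Base: filing + 17 years → 10 October 2010.
  Opposition Stay Credit: +286 days → 23 July 2011.
Terminal disclaimer: SV-881151 expires on the earlier of 19 March 2011 and 23 July 2011.

March 19, 2011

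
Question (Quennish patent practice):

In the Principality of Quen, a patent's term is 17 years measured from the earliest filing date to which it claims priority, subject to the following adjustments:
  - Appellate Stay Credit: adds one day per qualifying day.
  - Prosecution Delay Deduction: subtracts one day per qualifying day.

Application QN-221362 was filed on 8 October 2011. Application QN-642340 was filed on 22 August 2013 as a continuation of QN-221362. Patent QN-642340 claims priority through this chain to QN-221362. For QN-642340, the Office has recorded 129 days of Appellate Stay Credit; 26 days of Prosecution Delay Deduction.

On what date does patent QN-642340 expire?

Earliest priority filing: 8 October 2011.
Base term: 8 October 2011 + 17 years → 8 October 2028.
Appellate Stay Credit: +129 days → 14 February 2029.
Prosecution Delay Deduction: −26 days → 19 January 2029.

January 19, 2029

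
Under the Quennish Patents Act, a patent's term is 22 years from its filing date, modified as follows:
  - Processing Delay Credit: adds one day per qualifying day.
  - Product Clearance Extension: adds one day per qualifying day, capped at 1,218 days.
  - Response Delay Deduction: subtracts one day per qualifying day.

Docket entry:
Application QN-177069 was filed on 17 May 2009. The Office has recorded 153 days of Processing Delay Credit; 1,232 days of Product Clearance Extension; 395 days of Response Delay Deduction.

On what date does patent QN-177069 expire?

Base term: filing date + 22 years → 17 May 2031.
Processing Delay Credit: +153 days → 17 October 2031.
Product Clearance Extension: 1232 days claimed exceeds the 1218-day cap, so +1218 days → 16 February 2035.
Response Delay Deduction: −395 days → 17 January 2034.

2034-01-17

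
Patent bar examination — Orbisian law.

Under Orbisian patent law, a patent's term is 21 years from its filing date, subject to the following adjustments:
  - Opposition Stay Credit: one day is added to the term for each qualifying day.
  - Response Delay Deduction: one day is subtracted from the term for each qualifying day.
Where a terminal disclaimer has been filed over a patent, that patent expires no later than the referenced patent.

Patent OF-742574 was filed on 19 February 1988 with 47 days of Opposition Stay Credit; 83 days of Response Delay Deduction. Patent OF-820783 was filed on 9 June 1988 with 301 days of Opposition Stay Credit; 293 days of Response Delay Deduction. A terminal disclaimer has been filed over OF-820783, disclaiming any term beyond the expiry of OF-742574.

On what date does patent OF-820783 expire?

January 14, 2009

Natural term of OF-820783:
  Base: filing + 21 years → 9 June 2009.
  Opposition Stay Credit: +301 days → 6 April 2010.
  Response Delay Deduction: −293 days → 17 June 2009.
Expiry of referenced patent OF-742574:
  Base: filing + 21 years → 19 February 2009.
  Opposition Stay Credit: +47 days → 7 April 2009.
  Response Delay Deduction: −83 days → 14 January 2009.
Terminal disclaimer: OF-820783 expires on the earlier of 17 June 2009 and 14 January 2009.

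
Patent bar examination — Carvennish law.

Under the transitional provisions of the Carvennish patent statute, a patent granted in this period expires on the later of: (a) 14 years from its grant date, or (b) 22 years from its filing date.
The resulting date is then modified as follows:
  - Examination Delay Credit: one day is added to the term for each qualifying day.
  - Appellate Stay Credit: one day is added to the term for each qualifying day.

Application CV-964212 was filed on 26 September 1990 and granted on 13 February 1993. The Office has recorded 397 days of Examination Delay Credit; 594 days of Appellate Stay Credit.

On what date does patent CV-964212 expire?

(a) grant + 14 years → 13 February 2007.
(b) filing + 22 years → 26 September 2012.
Later of the two: 26 September 2012.
Examination Delay Credit: +397 days → 28 October 2013.
Appellate Stay Credit: +594 days → 14 June 2015.

2015-06-14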